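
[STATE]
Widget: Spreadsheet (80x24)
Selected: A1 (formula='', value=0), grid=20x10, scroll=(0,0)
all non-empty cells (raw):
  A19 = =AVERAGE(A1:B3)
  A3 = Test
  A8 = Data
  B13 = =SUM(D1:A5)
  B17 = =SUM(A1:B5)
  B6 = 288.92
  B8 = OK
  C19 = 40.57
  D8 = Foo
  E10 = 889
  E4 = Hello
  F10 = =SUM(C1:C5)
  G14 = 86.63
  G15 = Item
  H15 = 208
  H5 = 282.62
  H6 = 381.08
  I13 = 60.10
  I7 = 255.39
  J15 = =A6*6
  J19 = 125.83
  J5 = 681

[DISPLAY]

A1:                                                                             
       A       B       C       D       E       F       G       H       I       J
--------------------------------------------------------------------------------
  1      [0]       0       0       0       0       0       0       0       0    
  2        0       0       0       0       0       0       0       0       0    
  3 Test           0       0       0       0       0       0       0       0    
  4        0       0       0       0Hello          0       0       0       0    
  5        0       0       0       0       0       0       0  282.62       0    
  6        0  288.92       0       0       0       0       0  381.08       0    
  7        0       0       0       0       0       0       0       0  255.39    
  8 Data    OK             0Foo            0       0       0       0       0    
  9        0       0       0       0       0       0       0       0       0    
 10        0       0       0       0     889       0       0       0       0    
 11        0       0       0       0       0       0       0       0       0    
 12        0       0       0       0       0       0       0       0       0    
 13        0       0       0       0       0       0       0       0   60.10    
 14        0       0       0       0       0       0   86.63       0       0    
 15        0       0       0       0       0       0Item         208       0    
 16        0       0       0       0       0       0       0       0       0    
 17        0       0       0       0       0       0       0       0       0    
 18        0       0       0       0       0       0       0       0       0    
 19        0       0   40.57       0       0       0       0       0       0  12
 20        0       0       0       0       0       0       0       0       0    
                                                                                


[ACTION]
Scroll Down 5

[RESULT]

A1:                                                                             
       A       B       C       D       E       F       G       H       I       J
--------------------------------------------------------------------------------
  6        0  288.92       0       0       0       0       0  381.08       0    
  7        0       0       0       0       0       0       0       0  255.39    
  8 Data    OK             0Foo            0       0       0       0       0    
  9        0       0       0       0       0       0       0       0       0    
 10        0       0       0       0     889       0       0       0       0    
 11        0       0       0       0       0       0       0       0       0    
 12        0       0       0       0       0       0       0       0       0    
 13        0       0       0       0       0       0       0       0   60.10    
 14        0       0       0       0       0       0   86.63       0       0    
 15        0       0       0       0       0       0Item         208       0    
 16        0       0       0       0       0       0       0       0       0    
 17        0       0       0       0       0       0       0       0       0    
 18        0       0       0       0       0       0       0       0       0    
 19        0       0   40.57       0       0       0       0       0       0  12
 20        0       0       0       0       0       0       0       0       0    
                                                                                
                                                                                
                                                                                
                                                                                
                                                                                
                                                                                


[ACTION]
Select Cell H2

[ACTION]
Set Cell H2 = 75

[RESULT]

H2: 75                                                                          
       A       B       C       D       E       F       G       H       I       J
--------------------------------------------------------------------------------
  6        0  288.92       0       0       0       0       0  381.08       0    
  7        0       0       0       0       0       0       0       0  255.39    
  8 Data    OK             0Foo            0       0       0       0       0    
  9        0       0       0       0       0       0       0       0       0    
 10        0       0       0       0     889       0       0       0       0    
 11        0       0       0       0       0       0       0       0       0    
 12        0       0       0       0       0       0       0       0       0    
 13        0       0       0       0       0       0       0       0   60.10    
 14        0       0       0       0       0       0   86.63       0       0    
 15        0       0       0       0       0       0Item         208       0    
 16        0       0       0       0       0       0       0       0       0    
 17        0       0       0       0       0       0       0       0       0    
 18        0       0       0       0       0       0       0       0       0    
 19        0       0   40.57       0       0       0       0       0       0  12
 20        0       0       0       0       0       0       0       0       0    
                                                                                
                                                                                
                                                                                
                                                                                
                                                                                
                                                                                


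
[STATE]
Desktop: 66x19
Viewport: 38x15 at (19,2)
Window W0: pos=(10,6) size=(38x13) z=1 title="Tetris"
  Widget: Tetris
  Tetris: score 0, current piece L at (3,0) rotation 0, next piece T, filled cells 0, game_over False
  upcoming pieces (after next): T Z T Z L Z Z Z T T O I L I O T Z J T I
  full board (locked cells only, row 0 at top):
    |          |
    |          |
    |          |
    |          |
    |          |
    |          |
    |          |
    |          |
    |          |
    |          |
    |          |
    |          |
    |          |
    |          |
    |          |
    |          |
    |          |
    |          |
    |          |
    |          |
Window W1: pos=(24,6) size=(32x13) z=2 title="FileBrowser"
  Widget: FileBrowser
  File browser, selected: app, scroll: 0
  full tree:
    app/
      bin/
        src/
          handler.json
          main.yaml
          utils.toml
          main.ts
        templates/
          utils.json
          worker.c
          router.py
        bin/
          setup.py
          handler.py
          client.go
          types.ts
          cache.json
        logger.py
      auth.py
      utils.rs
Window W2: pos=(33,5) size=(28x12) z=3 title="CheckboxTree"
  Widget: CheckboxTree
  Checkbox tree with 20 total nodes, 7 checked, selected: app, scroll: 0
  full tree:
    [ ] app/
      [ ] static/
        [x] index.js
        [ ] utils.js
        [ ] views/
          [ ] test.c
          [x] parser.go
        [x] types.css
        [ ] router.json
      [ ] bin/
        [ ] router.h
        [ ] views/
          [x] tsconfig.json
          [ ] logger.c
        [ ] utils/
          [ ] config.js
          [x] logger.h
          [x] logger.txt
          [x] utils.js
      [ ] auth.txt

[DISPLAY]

                                      
                                      
                                      
              ┏━━━━━━━━━━━━━━━━━━━━━━━
━━━━━┏━━━━━━━━┃ CheckboxTree          
     ┃ FileBro┠───────────────────────
─────┠────────┃>[-] app/              
  │Ne┃> [-] ap┃   [-] static/         
  │ ▒┃    [+] ┃     [x] index.js      
  │▒▒┃    auth┃     [ ] utils.js      
  │  ┃    util┃     [-] views/        
  │  ┃        ┃       [ ] test.c      
  │  ┃        ┃       [x] parser.go   
  │Sc┃        ┃     [x] types.css     
  │0 ┃        ┗━━━━━━━━━━━━━━━━━━━━━━━


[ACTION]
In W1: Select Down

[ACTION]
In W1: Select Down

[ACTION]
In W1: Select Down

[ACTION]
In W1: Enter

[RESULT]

                                      
                                      
                                      
              ┏━━━━━━━━━━━━━━━━━━━━━━━
━━━━━┏━━━━━━━━┃ CheckboxTree          
     ┃ FileBro┠───────────────────────
─────┠────────┃>[-] app/              
  │Ne┃  [-] ap┃   [-] static/         
  │ ▒┃    [+] ┃     [x] index.js      
  │▒▒┃    auth┃     [ ] utils.js      
  │  ┃  > util┃     [-] views/        
  │  ┃        ┃       [ ] test.c      
  │  ┃        ┃       [x] parser.go   
  │Sc┃        ┃     [x] types.css     
  │0 ┃        ┗━━━━━━━━━━━━━━━━━━━━━━━


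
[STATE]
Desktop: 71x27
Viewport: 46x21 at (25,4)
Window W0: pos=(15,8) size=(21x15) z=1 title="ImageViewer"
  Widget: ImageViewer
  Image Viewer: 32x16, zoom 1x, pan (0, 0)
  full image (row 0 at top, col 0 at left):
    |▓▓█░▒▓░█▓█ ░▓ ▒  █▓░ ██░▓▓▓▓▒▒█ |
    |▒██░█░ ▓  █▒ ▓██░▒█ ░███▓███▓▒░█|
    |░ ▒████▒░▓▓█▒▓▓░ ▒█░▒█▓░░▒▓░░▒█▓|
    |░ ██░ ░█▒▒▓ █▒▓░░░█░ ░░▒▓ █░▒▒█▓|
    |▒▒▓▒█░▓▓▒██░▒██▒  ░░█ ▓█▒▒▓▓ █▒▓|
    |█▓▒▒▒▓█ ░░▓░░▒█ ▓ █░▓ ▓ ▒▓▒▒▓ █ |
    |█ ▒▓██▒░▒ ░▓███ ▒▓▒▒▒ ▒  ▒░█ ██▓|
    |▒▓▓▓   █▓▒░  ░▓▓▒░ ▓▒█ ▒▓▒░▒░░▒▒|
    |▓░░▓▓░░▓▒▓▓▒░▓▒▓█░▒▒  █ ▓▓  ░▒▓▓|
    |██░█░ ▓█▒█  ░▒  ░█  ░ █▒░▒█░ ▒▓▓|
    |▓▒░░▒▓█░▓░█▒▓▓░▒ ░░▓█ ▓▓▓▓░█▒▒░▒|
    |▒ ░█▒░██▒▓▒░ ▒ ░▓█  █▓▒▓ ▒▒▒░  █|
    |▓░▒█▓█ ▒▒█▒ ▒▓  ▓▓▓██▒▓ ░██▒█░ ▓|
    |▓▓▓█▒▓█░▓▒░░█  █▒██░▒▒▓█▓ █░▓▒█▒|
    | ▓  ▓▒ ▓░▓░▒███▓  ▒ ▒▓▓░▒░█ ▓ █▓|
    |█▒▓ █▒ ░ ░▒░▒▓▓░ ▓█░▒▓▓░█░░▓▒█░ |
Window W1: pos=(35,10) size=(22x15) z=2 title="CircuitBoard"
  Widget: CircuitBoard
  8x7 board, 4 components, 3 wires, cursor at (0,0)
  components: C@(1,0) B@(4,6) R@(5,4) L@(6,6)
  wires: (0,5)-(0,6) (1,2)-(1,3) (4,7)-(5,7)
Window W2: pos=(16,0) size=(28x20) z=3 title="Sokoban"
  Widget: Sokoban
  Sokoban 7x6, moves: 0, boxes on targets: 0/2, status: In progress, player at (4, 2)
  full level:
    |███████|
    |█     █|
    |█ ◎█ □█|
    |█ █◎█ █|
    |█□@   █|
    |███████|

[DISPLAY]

                  ┃                           
                  ┃                           
                  ┃                           
                  ┃                           
                  ┃                           
  0/2             ┃                           
                  ┃━━━━━━━━━━━━┓              
                  ┃Board       ┃              
                  ┃────────────┨              
                  ┃ 3 4 5 6 7  ┃              
                  ┃            ┃              
                  ┃            ┃              
                  ┃    · ─ ·   ┃              
                  ┃            ┃              
                  ┃            ┃              
━━━━━━━━━━━━━━━━━━┛            ┃              
█  ░▒  ░█ ┃3                   ┃              
░█▒▓▓░▒ ░░┃                    ┃              
━━━━━━━━━━┃4                   ┃              
          ┃                    ┃              
          ┗━━━━━━━━━━━━━━━━━━━━┛              


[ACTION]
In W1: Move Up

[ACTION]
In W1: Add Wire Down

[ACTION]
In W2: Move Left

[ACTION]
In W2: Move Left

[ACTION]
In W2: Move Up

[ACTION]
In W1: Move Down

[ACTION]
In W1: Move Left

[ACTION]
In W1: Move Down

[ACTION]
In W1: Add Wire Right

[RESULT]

                  ┃                           
                  ┃                           
                  ┃                           
                  ┃                           
                  ┃                           
  0/2             ┃                           
                  ┃━━━━━━━━━━━━┓              
                  ┃Board       ┃              
                  ┃────────────┨              
                  ┃ 3 4 5 6 7  ┃              
                  ┃            ┃              
                  ┃            ┃              
                  ┃    · ─ ·   ┃              
                  ┃            ┃              
                  ┃·           ┃              
━━━━━━━━━━━━━━━━━━┛            ┃              
█  ░▒  ░█ ┃3                   ┃              
░█▒▓▓░▒ ░░┃                    ┃              
━━━━━━━━━━┃4                   ┃              
          ┃                    ┃              
          ┗━━━━━━━━━━━━━━━━━━━━┛              


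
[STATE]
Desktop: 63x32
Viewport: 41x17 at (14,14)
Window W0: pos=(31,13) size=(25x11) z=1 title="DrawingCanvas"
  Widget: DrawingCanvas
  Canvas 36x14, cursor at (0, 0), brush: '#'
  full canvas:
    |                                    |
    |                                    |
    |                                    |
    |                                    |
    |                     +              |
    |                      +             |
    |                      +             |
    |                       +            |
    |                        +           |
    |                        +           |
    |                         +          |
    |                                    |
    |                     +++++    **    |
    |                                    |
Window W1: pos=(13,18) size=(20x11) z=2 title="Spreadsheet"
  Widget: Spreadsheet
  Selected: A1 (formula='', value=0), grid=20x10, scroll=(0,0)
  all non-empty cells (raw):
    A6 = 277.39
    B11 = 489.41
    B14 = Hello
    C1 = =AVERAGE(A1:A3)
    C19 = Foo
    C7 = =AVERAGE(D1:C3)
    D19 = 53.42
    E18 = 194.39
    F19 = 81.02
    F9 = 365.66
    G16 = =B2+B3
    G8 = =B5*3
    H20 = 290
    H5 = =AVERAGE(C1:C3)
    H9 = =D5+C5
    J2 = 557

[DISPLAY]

                 ┃ DrawingCanvas         
                 ┠───────────────────────
                 ┃+                      
                 ┃                       
━━━━━━━━━━━━━━━━━━┓                      
 Spreadsheet      ┃                      
──────────────────┨                    + 
A1:               ┃                     +
       A       B  ┃                     +
------------------┃━━━━━━━━━━━━━━━━━━━━━━
  1      [0]      ┃                      
  2        0      ┃                      
  3        0      ┃                      
  4        0      ┃                      
━━━━━━━━━━━━━━━━━━┛                      
                                         
                                         


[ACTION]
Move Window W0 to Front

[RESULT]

                 ┃ DrawingCanvas         
                 ┠───────────────────────
                 ┃+                      
                 ┃                       
━━━━━━━━━━━━━━━━━┃                       
 Spreadsheet     ┃                       
─────────────────┃                     + 
A1:              ┃                      +
       A       B ┃                      +
-----------------┗━━━━━━━━━━━━━━━━━━━━━━━
  1      [0]      ┃                      
  2        0      ┃                      
  3        0      ┃                      
  4        0      ┃                      
━━━━━━━━━━━━━━━━━━┛                      
                                         
                                         


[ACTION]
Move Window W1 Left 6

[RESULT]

                 ┃ DrawingCanvas         
                 ┠───────────────────────
                 ┃+                      
                 ┃                       
━━━━━━━━━━━━┓    ┃                       
dsheet      ┃    ┃                       
────────────┨    ┃                     + 
            ┃    ┃                      +
 A       B  ┃    ┃                      +
------------┃    ┗━━━━━━━━━━━━━━━━━━━━━━━
   [0]      ┃                            
     0      ┃                            
     0      ┃                            
     0      ┃                            
━━━━━━━━━━━━┛                            
                                         
                                         


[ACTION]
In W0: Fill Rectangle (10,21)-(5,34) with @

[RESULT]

                 ┃ DrawingCanvas         
                 ┠───────────────────────
                 ┃+                      
                 ┃                       
━━━━━━━━━━━━┓    ┃                       
dsheet      ┃    ┃                       
────────────┨    ┃                     + 
            ┃    ┃                     @@
 A       B  ┃    ┃                     @@
------------┃    ┗━━━━━━━━━━━━━━━━━━━━━━━
   [0]      ┃                            
     0      ┃                            
     0      ┃                            
     0      ┃                            
━━━━━━━━━━━━┛                            
                                         
                                         


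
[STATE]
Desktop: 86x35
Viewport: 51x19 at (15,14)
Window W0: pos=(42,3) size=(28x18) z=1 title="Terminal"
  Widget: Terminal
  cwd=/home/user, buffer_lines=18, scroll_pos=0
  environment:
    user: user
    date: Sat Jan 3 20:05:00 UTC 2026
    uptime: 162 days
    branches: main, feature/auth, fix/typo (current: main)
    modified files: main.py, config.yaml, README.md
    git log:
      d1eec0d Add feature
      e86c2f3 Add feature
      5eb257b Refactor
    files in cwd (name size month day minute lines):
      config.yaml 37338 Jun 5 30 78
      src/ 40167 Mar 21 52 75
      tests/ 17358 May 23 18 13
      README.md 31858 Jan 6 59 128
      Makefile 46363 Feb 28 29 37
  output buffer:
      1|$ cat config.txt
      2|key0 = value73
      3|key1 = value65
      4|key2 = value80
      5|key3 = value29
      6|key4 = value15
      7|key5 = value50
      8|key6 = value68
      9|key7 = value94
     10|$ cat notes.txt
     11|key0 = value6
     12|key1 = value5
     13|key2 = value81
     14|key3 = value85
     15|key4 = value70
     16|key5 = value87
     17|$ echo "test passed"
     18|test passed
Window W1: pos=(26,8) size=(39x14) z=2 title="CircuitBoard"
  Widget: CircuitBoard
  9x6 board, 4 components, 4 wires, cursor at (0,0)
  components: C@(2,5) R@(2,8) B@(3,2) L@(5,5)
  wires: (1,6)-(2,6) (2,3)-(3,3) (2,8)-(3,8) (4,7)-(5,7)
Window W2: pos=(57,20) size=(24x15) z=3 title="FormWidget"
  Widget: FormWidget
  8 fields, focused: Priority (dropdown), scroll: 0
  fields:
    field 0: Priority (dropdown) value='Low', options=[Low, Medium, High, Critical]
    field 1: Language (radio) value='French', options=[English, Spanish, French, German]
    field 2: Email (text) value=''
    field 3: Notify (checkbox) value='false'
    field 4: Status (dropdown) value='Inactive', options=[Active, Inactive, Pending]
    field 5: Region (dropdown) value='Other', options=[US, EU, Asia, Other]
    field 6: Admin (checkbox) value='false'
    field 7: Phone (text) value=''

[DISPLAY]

           ┃1                           ·        ┃ 
           ┃                            │        ┃ 
           ┃2               ·       C   ·       R┃ 
           ┃                │                   │┃ 
           ┃3           B   ·                   ·┃ 
           ┃                                     ┃ 
           ┃4                             ┏━━━━━━━━
           ┗━━━━━━━━━━━━━━━━━━━━━━━━━━━━━━┃ FormWid
                                          ┠────────
                                          ┃> Priori
                                          ┃  Langua
                                          ┃  Email:
                                          ┃  Notify
                                          ┃  Status
                                          ┃  Region
                                          ┃  Admin:
                                          ┃  Phone:
                                          ┃        
                                          ┃        


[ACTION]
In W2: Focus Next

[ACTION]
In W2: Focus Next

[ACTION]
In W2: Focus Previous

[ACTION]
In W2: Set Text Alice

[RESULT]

           ┃1                           ·        ┃ 
           ┃                            │        ┃ 
           ┃2               ·       C   ·       R┃ 
           ┃                │                   │┃ 
           ┃3           B   ·                   ·┃ 
           ┃                                     ┃ 
           ┃4                             ┏━━━━━━━━
           ┗━━━━━━━━━━━━━━━━━━━━━━━━━━━━━━┃ FormWid
                                          ┠────────
                                          ┃  Priori
                                          ┃> Langua
                                          ┃  Email:
                                          ┃  Notify
                                          ┃  Status
                                          ┃  Region
                                          ┃  Admin:
                                          ┃  Phone:
                                          ┃        
                                          ┃        


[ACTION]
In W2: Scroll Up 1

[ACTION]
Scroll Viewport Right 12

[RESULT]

1                           ·        ┃    ┃        
                            │        ┃    ┃        
2               ·       C   ·       R┃    ┃        
                │                   │┃    ┃        
3           B   ·                   ·┃    ┃        
                                     ┃    ┃        
4                             ┏━━━━━━━━━━━━━━━━━━━━
━━━━━━━━━━━━━━━━━━━━━━━━━━━━━━┃ FormWidget         
                              ┠────────────────────
                              ┃  Priority:   [Low  
                              ┃> Language:   ( ) En
                              ┃  Email:      [     
                              ┃  Notify:     [ ]   
                              ┃  Status:     [Inact
                              ┃  Region:     [Other
                              ┃  Admin:      [ ]   
                              ┃  Phone:      [     
                              ┃                    
                              ┃                    


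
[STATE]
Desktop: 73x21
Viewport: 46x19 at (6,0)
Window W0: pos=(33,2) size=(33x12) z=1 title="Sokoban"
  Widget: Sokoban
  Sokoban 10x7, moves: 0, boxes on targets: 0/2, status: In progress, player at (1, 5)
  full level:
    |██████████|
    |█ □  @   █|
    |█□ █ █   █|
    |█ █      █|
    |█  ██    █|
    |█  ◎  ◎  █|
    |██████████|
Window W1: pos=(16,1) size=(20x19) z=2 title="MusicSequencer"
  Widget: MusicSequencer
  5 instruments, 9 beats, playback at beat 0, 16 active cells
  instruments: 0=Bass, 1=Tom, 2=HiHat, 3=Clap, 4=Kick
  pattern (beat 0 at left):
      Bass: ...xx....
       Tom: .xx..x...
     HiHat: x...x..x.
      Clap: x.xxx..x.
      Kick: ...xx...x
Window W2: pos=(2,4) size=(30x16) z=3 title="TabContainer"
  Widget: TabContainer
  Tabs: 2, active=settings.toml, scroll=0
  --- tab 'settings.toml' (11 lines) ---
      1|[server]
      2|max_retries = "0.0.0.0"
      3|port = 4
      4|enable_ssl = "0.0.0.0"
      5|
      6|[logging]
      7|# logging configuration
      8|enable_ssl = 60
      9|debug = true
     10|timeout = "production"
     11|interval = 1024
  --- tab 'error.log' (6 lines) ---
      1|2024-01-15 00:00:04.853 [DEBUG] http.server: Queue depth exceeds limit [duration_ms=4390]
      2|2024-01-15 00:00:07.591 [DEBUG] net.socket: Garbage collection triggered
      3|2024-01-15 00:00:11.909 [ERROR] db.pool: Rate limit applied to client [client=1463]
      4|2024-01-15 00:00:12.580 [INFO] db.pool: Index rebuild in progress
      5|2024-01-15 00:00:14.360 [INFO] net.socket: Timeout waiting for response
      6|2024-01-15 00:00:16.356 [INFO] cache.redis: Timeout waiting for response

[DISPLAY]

                                              
          ┏━━━━━━━━━━━━━━━━━━┓                
          ┃ MusicSequencer   ┃━━━━━━━━━━━━━━━━
          ┠──────────────────┨okoban          
━━━━━━━━━━━━━━━━━━━━━━━━━┓   ┃────────────────
bContainer               ┃   ┃████████        
─────────────────────────┨   ┃□  @   █        
ttings.toml]│ error.log  ┃   ┃ █ █   █        
─────────────────────────┃   ┃█      █        
rver]                    ┃   ┃ ██    █        
_retries = "0.0.0.0"     ┃   ┃ ◎  ◎  █        
t = 4                    ┃   ┃████████        
ble_ssl = "0.0.0.0"      ┃   ┃ves: 0  0/2     
                         ┃   ┃━━━━━━━━━━━━━━━━
gging]                   ┃   ┃                
ogging configuration     ┃   ┃                
ble_ssl = 60             ┃   ┃                
ug = true                ┃   ┃                
eout = "production"      ┃   ┃                


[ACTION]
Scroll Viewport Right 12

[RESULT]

                                              
━━━━━━━━━━━━━━━━━┓                            
MusicSequencer   ┃━━━━━━━━━━━━━━━━━━━━━━━━━━━━
─────────────────┨okoban                      
━━━━━━━━━━━━━┓   ┃────────────────────────────
             ┃   ┃████████                    
─────────────┨   ┃□  @   █                    
│ error.log  ┃   ┃ █ █   █                    
─────────────┃   ┃█      █                    
             ┃   ┃ ██    █                    
0.0.0.0"     ┃   ┃ ◎  ◎  █                    
             ┃   ┃████████                    
.0.0.0"      ┃   ┃ves: 0  0/2                 
             ┃   ┃━━━━━━━━━━━━━━━━━━━━━━━━━━━━
             ┃   ┃                            
guration     ┃   ┃                            
             ┃   ┃                            
             ┃   ┃                            
uction"      ┃   ┃                            


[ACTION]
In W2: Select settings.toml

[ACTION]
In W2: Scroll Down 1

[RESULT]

                                              
━━━━━━━━━━━━━━━━━┓                            
MusicSequencer   ┃━━━━━━━━━━━━━━━━━━━━━━━━━━━━
─────────────────┨okoban                      
━━━━━━━━━━━━━┓   ┃────────────────────────────
             ┃   ┃████████                    
─────────────┨   ┃□  @   █                    
│ error.log  ┃   ┃ █ █   █                    
─────────────┃   ┃█      █                    
0.0.0.0"     ┃   ┃ ██    █                    
             ┃   ┃ ◎  ◎  █                    
.0.0.0"      ┃   ┃████████                    
             ┃   ┃ves: 0  0/2                 
             ┃   ┃━━━━━━━━━━━━━━━━━━━━━━━━━━━━
guration     ┃   ┃                            
             ┃   ┃                            
             ┃   ┃                            
uction"      ┃   ┃                            
             ┃   ┃                            


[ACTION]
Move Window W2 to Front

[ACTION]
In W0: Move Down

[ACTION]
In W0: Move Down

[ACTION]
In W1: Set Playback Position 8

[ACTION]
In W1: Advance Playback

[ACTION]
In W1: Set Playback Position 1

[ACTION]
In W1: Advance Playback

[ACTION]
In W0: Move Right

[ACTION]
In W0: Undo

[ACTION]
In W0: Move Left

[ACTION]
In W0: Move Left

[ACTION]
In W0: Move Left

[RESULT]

                                              
━━━━━━━━━━━━━━━━━┓                            
MusicSequencer   ┃━━━━━━━━━━━━━━━━━━━━━━━━━━━━
─────────────────┨okoban                      
━━━━━━━━━━━━━┓   ┃────────────────────────────
             ┃   ┃████████                    
─────────────┨   ┃@      █                    
│ error.log  ┃   ┃ █ █   █                    
─────────────┃   ┃█      █                    
0.0.0.0"     ┃   ┃ ██    █                    
             ┃   ┃ ◎  ◎  █                    
.0.0.0"      ┃   ┃████████                    
             ┃   ┃ves: 3  0/2                 
             ┃   ┃━━━━━━━━━━━━━━━━━━━━━━━━━━━━
guration     ┃   ┃                            
             ┃   ┃                            
             ┃   ┃                            
uction"      ┃   ┃                            
             ┃   ┃                            


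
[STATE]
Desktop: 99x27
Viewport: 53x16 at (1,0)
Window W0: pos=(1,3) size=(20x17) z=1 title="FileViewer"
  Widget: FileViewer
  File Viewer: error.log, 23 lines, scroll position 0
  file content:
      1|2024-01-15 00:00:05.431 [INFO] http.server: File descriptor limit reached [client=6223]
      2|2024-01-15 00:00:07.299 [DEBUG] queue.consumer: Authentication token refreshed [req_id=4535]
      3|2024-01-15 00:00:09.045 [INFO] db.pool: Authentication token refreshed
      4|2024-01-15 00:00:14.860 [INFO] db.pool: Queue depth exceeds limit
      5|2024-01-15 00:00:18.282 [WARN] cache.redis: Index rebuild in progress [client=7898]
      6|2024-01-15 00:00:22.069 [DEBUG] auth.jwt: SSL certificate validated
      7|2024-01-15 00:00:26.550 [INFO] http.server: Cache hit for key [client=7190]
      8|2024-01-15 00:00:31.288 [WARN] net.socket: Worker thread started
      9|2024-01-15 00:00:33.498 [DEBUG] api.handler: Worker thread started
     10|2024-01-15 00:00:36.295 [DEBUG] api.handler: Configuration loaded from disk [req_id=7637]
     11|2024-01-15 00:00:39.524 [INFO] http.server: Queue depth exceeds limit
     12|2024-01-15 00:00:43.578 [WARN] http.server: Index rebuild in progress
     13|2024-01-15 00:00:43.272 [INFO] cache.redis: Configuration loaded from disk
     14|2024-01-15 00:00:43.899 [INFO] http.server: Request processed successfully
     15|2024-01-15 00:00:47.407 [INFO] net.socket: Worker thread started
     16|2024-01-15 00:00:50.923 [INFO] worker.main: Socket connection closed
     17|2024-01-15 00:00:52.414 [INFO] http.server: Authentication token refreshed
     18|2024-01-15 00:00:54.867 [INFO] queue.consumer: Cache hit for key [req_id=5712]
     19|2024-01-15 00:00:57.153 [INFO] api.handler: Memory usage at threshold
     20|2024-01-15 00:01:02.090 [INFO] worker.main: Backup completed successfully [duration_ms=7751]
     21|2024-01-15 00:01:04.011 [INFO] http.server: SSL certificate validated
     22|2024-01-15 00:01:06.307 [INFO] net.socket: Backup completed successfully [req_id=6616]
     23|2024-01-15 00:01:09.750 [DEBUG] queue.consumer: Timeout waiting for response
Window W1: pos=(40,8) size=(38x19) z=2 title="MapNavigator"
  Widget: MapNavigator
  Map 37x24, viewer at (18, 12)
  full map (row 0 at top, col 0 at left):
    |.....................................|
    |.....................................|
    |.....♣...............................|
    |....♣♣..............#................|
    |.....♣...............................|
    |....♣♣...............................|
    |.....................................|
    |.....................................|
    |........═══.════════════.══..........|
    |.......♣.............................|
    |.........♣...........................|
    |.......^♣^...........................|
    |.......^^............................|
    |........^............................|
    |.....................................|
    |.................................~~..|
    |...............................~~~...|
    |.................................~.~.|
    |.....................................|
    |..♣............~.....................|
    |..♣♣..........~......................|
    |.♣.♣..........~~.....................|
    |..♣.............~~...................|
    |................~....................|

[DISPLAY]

                                                     
                                                     
                                                     
┏━━━━━━━━━━━━━━━━━━┓                                 
┃ FileViewer       ┃                                 
┠──────────────────┨                                 
┃2024-01-15 00:00:▲┃                                 
┃2024-01-15 00:00:█┃                                 
┃2024-01-15 00:00:░┃                   ┏━━━━━━━━━━━━━
┃2024-01-15 00:00:░┃                   ┃ MapNavigator
┃2024-01-15 00:00:░┃                   ┠─────────────
┃2024-01-15 00:00:░┃                   ┃....♣♣.......
┃2024-01-15 00:00:░┃                   ┃.............
┃2024-01-15 00:00:░┃                   ┃.............
┃2024-01-15 00:00:░┃                   ┃........═══.═
┃2024-01-15 00:00:░┃                   ┃.......♣.....


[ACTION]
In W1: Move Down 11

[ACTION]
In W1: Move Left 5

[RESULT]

                                                     
                                                     
                                                     
┏━━━━━━━━━━━━━━━━━━┓                                 
┃ FileViewer       ┃                                 
┠──────────────────┨                                 
┃2024-01-15 00:00:▲┃                                 
┃2024-01-15 00:00:█┃                                 
┃2024-01-15 00:00:░┃                   ┏━━━━━━━━━━━━━
┃2024-01-15 00:00:░┃                   ┃ MapNavigator
┃2024-01-15 00:00:░┃                   ┠─────────────
┃2024-01-15 00:00:░┃                   ┃     ........
┃2024-01-15 00:00:░┃                   ┃     ........
┃2024-01-15 00:00:░┃                   ┃     ........
┃2024-01-15 00:00:░┃                   ┃     ..♣.....
┃2024-01-15 00:00:░┃                   ┃     ..♣♣....


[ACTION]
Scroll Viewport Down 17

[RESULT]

┃2024-01-15 00:00:░┃                   ┃     ........
┃2024-01-15 00:00:░┃                   ┃     ........
┃2024-01-15 00:00:░┃                   ┃     ........
┃2024-01-15 00:00:░┃                   ┃     ..♣.....
┃2024-01-15 00:00:░┃                   ┃     ..♣♣....
┃2024-01-15 00:00:░┃                   ┃     .♣.♣....
┃2024-01-15 00:00:░┃                   ┃     ..♣.....
┃2024-01-15 00:00:▼┃                   ┃     ........
┗━━━━━━━━━━━━━━━━━━┛                   ┃             
                                       ┃             
                                       ┃             
                                       ┃             
                                       ┃             
                                       ┃             
                                       ┃             
                                       ┗━━━━━━━━━━━━━


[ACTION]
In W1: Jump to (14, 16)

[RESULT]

┃2024-01-15 00:00:░┃                   ┃    .......♣.
┃2024-01-15 00:00:░┃                   ┃    .........
┃2024-01-15 00:00:░┃                   ┃    .......^♣
┃2024-01-15 00:00:░┃                   ┃    .......^^
┃2024-01-15 00:00:░┃                   ┃    ........^
┃2024-01-15 00:00:░┃                   ┃    .........
┃2024-01-15 00:00:░┃                   ┃    .........
┃2024-01-15 00:00:▼┃                   ┃    .........
┗━━━━━━━━━━━━━━━━━━┛                   ┃    .........
                                       ┃    .........
                                       ┃    ..♣......
                                       ┃    ..♣♣.....
                                       ┃    .♣.♣.....
                                       ┃    ..♣......
                                       ┃    .........
                                       ┗━━━━━━━━━━━━━
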